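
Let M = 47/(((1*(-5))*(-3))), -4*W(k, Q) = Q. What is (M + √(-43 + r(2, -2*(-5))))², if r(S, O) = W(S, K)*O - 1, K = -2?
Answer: -6566/225 + 94*I*√39/15 ≈ -29.182 + 39.135*I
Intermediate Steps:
W(k, Q) = -Q/4
r(S, O) = -1 + O/2 (r(S, O) = (-¼*(-2))*O - 1 = O/2 - 1 = -1 + O/2)
M = 47/15 (M = 47/((-5*(-3))) = 47/15 ≈ 3.1333)
(M + √(-43 + r(2, -2*(-5))))² = (47/15 + √(-43 + (-1 + (-2*(-5))/2)))² = (47/15 + √(-43 + (-1 + (½)*10)))² = (47/15 + √(-43 + (-1 + 5)))² = (47/15 + √(-43 + 4))² = (47/15 + √(-39))² = (47/15 + I*√39)²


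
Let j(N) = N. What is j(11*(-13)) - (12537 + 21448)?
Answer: -34128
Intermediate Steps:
j(11*(-13)) - (12537 + 21448) = 11*(-13) - (12537 + 21448) = -143 - 1*33985 = -143 - 33985 = -34128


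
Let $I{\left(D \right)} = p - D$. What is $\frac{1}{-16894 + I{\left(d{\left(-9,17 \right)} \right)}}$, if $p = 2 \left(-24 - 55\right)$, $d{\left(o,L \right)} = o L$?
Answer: $- \frac{1}{16899} \approx -5.9175 \cdot 10^{-5}$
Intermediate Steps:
$d{\left(o,L \right)} = L o$
$p = -158$ ($p = 2 \left(-24 - 55\right) = 2 \left(-79\right) = -158$)
$I{\left(D \right)} = -158 - D$
$\frac{1}{-16894 + I{\left(d{\left(-9,17 \right)} \right)}} = \frac{1}{-16894 - \left(158 + 17 \left(-9\right)\right)} = \frac{1}{-16894 - 5} = \frac{1}{-16899} = - \frac{1}{16899}$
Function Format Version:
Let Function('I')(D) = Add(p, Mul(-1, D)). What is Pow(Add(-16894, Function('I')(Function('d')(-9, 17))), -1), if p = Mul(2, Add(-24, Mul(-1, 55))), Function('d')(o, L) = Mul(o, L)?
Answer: Rational(-1, 16899) ≈ -5.9175e-5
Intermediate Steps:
Function('d')(o, L) = Mul(L, o)
p = -158 (p = Mul(2, Add(-24, -55)) = Mul(2, -79) = -158)
Function('I')(D) = Add(-158, Mul(-1, D))
Pow(Add(-16894, Function('I')(Function('d')(-9, 17))), -1) = Pow(Add(-16894, Add(-158, Mul(-1, Mul(17, -9)))), -1) = Pow(Add(-16894, Add(-158, Mul(-1, -153))), -1) = Pow(Add(-16894, Add(-158, 153)), -1) = Pow(Add(-16894, -5), -1) = Pow(-16899, -1) = Rational(-1, 16899)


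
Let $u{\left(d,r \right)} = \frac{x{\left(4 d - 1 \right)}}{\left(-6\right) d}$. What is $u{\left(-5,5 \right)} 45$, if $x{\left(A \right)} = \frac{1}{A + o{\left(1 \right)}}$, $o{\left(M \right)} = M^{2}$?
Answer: $- \frac{3}{40} \approx -0.075$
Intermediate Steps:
$x{\left(A \right)} = \frac{1}{1 + A}$ ($x{\left(A \right)} = \frac{1}{A + 1^{2}} = \frac{1}{A + 1} = \frac{1}{1 + A}$)
$u{\left(d,r \right)} = - \frac{1}{24 d^{2}}$ ($u{\left(d,r \right)} = \frac{1}{\left(1 + \left(4 d - 1\right)\right) \left(- 6 d\right)} = \frac{\left(- \frac{1}{6}\right) \frac{1}{d}}{1 + \left(-1 + 4 d\right)} = \frac{\left(- \frac{1}{6}\right) \frac{1}{d}}{4 d} = \frac{1}{4 d} \left(- \frac{1}{6 d}\right) = - \frac{1}{24 d^{2}}$)
$u{\left(-5,5 \right)} 45 = - \frac{1}{24 \cdot 25} \cdot 45 = \left(- \frac{1}{24}\right) \frac{1}{25} \cdot 45 = \left(- \frac{1}{600}\right) 45 = - \frac{3}{40}$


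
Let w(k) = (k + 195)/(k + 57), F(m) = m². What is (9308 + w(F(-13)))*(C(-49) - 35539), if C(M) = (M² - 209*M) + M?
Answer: -24138870756/113 ≈ -2.1362e+8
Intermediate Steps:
C(M) = M² - 208*M
w(k) = (195 + k)/(57 + k)
(9308 + w(F(-13)))*(C(-49) - 35539) = (9308 + (195 + (-13)²)/(57 + (-13)²))*(-49*(-208 - 49) - 35539) = (9308 + (195 + 169)/(57 + 169))*(-49*(-257) - 35539) = (9308 + 364/226)*(12593 - 35539) = (9308 + (1/226)*364)*(-22946) = (9308 + 182/113)*(-22946) = (1051986/113)*(-22946) = -24138870756/113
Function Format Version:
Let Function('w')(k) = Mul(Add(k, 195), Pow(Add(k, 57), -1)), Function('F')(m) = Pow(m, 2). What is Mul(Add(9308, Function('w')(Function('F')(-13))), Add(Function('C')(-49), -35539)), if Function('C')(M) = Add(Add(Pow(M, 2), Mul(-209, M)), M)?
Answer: Rational(-24138870756, 113) ≈ -2.1362e+8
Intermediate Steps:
Function('C')(M) = Add(Pow(M, 2), Mul(-208, M))
Function('w')(k) = Mul(Pow(Add(57, k), -1), Add(195, k)) (Function('w')(k) = Mul(Add(195, k), Pow(Add(57, k), -1)) = Mul(Pow(Add(57, k), -1), Add(195, k)))
Mul(Add(9308, Function('w')(Function('F')(-13))), Add(Function('C')(-49), -35539)) = Mul(Add(9308, Mul(Pow(Add(57, Pow(-13, 2)), -1), Add(195, Pow(-13, 2)))), Add(Mul(-49, Add(-208, -49)), -35539)) = Mul(Add(9308, Mul(Pow(Add(57, 169), -1), Add(195, 169))), Add(Mul(-49, -257), -35539)) = Mul(Add(9308, Mul(Pow(226, -1), 364)), Add(12593, -35539)) = Mul(Add(9308, Mul(Rational(1, 226), 364)), -22946) = Mul(Add(9308, Rational(182, 113)), -22946) = Mul(Rational(1051986, 113), -22946) = Rational(-24138870756, 113)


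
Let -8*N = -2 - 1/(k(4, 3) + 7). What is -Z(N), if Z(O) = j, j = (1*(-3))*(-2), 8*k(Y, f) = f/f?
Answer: -6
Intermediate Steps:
k(Y, f) = ⅛ (k(Y, f) = (f/f)/8 = (⅛)*1 = ⅛)
j = 6 (j = -3*(-2) = 6)
N = 61/228 (N = -(-2 - 1/(⅛ + 7))/8 = -(-2 - 1/57/8)/8 = -(-2 - 1*8/57)/8 = -(-2 - 8/57)/8 = -⅛*(-122/57) = 61/228 ≈ 0.26754)
Z(O) = 6
-Z(N) = -1*6 = -6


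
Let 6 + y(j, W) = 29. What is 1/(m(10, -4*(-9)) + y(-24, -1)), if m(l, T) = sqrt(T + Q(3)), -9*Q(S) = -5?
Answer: 207/4432 - 3*sqrt(329)/4432 ≈ 0.034428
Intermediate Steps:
y(j, W) = 23 (y(j, W) = -6 + 29 = 23)
Q(S) = 5/9 (Q(S) = -1/9*(-5) = 5/9)
m(l, T) = sqrt(5/9 + T) (m(l, T) = sqrt(T + 5/9) = sqrt(5/9 + T))
1/(m(10, -4*(-9)) + y(-24, -1)) = 1/(sqrt(5 + 9*(-4*(-9)))/3 + 23) = 1/(sqrt(5 + 9*36)/3 + 23) = 1/(sqrt(5 + 324)/3 + 23) = 1/(sqrt(329)/3 + 23) = 1/(23 + sqrt(329)/3)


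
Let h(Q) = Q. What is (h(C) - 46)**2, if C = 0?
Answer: 2116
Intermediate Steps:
(h(C) - 46)**2 = (0 - 46)**2 = (-46)**2 = 2116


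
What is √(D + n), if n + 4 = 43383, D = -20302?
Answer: √23077 ≈ 151.91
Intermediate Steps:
n = 43379 (n = -4 + 43383 = 43379)
√(D + n) = √(-20302 + 43379) = √23077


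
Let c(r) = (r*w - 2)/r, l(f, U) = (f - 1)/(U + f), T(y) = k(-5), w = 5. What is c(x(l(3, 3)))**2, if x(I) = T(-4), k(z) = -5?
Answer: 729/25 ≈ 29.160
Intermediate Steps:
T(y) = -5
l(f, U) = (-1 + f)/(U + f)
x(I) = -5
c(r) = (-2 + 5*r)/r (c(r) = (r*5 - 2)/r = (5*r - 2)/r = (-2 + 5*r)/r)
c(x(l(3, 3)))**2 = (5 - 2/(-5))**2 = (5 - 2*(-1/5))**2 = (5 + 2/5)**2 = (27/5)**2 = 729/25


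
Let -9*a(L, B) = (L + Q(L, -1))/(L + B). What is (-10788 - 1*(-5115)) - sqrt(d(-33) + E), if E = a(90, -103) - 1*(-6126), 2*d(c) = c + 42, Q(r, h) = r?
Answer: -5673 - sqrt(4145258)/26 ≈ -5751.3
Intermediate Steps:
d(c) = 21 + c/2 (d(c) = (c + 42)/2 = (42 + c)/2 = 21 + c/2)
a(L, B) = -2*L/(9*(B + L)) (a(L, B) = -(L + L)/(9*(L + B)) = -2*L/(9*(B + L)))
E = 79658/13 (E = -2*90/(9*(-103) + 9*90) - 1*(-6126) = -2*90/(-927 + 810) + 6126 = -2*90/(-117) + 6126 = -2*90*(-1/117) + 6126 = 20/13 + 6126 = 79658/13 ≈ 6127.5)
(-10788 - 1*(-5115)) - sqrt(d(-33) + E) = (-10788 - 1*(-5115)) - sqrt((21 + (1/2)*(-33)) + 79658/13) = (-10788 + 5115) - sqrt((21 - 33/2) + 79658/13) = -5673 - sqrt(9/2 + 79658/13) = -5673 - sqrt(159433/26) = -5673 - sqrt(4145258)/26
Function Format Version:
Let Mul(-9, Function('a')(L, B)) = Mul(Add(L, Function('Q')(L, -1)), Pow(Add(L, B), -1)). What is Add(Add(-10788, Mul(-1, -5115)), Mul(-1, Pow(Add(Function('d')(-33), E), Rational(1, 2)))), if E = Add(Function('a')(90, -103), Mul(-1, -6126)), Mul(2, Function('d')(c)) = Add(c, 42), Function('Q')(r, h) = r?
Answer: Add(-5673, Mul(Rational(-1, 26), Pow(4145258, Rational(1, 2)))) ≈ -5751.3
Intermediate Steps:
Function('d')(c) = Add(21, Mul(Rational(1, 2), c)) (Function('d')(c) = Mul(Rational(1, 2), Add(c, 42)) = Mul(Rational(1, 2), Add(42, c)) = Add(21, Mul(Rational(1, 2), c)))
Function('a')(L, B) = Mul(Rational(-2, 9), L, Pow(Add(B, L), -1)) (Function('a')(L, B) = Mul(Rational(-1, 9), Mul(Add(L, L), Pow(Add(L, B), -1))) = Mul(Rational(-1, 9), Mul(Mul(2, L), Pow(Add(B, L), -1))) = Mul(Rational(-1, 9), Mul(2, L, Pow(Add(B, L), -1))) = Mul(Rational(-2, 9), L, Pow(Add(B, L), -1)))
E = Rational(79658, 13) (E = Add(Mul(-2, 90, Pow(Add(Mul(9, -103), Mul(9, 90)), -1)), Mul(-1, -6126)) = Add(Mul(-2, 90, Pow(Add(-927, 810), -1)), 6126) = Add(Mul(-2, 90, Pow(-117, -1)), 6126) = Add(Mul(-2, 90, Rational(-1, 117)), 6126) = Add(Rational(20, 13), 6126) = Rational(79658, 13) ≈ 6127.5)
Add(Add(-10788, Mul(-1, -5115)), Mul(-1, Pow(Add(Function('d')(-33), E), Rational(1, 2)))) = Add(Add(-10788, Mul(-1, -5115)), Mul(-1, Pow(Add(Add(21, Mul(Rational(1, 2), -33)), Rational(79658, 13)), Rational(1, 2)))) = Add(Add(-10788, 5115), Mul(-1, Pow(Add(Add(21, Rational(-33, 2)), Rational(79658, 13)), Rational(1, 2)))) = Add(-5673, Mul(-1, Pow(Add(Rational(9, 2), Rational(79658, 13)), Rational(1, 2)))) = Add(-5673, Mul(-1, Pow(Rational(159433, 26), Rational(1, 2)))) = Add(-5673, Mul(-1, Mul(Rational(1, 26), Pow(4145258, Rational(1, 2))))) = Add(-5673, Mul(Rational(-1, 26), Pow(4145258, Rational(1, 2))))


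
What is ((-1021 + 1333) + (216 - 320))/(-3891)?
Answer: -208/3891 ≈ -0.053457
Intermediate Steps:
((-1021 + 1333) + (216 - 320))/(-3891) = (312 - 104)*(-1/3891) = 208*(-1/3891) = -208/3891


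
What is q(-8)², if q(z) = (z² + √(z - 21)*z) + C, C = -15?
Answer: 545 - 784*I*√29 ≈ 545.0 - 4222.0*I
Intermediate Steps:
q(z) = -15 + z² + z*√(-21 + z) (q(z) = (z² + √(z - 21)*z) - 15 = (z² + √(-21 + z)*z) - 15 = (z² + z*√(-21 + z)) - 15 = -15 + z² + z*√(-21 + z))
q(-8)² = (-15 + (-8)² - 8*√(-21 - 8))² = (-15 + 64 - 8*I*√29)² = (49 - 8*I*√29)²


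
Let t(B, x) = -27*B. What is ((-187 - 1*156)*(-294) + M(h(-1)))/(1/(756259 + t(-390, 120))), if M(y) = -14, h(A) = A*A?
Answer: 77313801292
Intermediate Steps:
h(A) = A²
((-187 - 1*156)*(-294) + M(h(-1)))/(1/(756259 + t(-390, 120))) = ((-187 - 1*156)*(-294) - 14)/(1/(756259 - 27*(-390))) = ((-187 - 156)*(-294) - 14)/(1/(756259 + 10530)) = (-343*(-294) - 14)/(1/766789) = (100842 - 14)/(1/766789) = 100828*766789 = 77313801292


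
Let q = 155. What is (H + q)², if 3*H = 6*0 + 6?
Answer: 24649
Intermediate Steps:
H = 2 (H = (6*0 + 6)/3 = (0 + 6)/3 = (⅓)*6 = 2)
(H + q)² = (2 + 155)² = 157² = 24649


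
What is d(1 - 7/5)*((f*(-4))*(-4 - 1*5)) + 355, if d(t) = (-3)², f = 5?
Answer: 1975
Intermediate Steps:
d(t) = 9
d(1 - 7/5)*((f*(-4))*(-4 - 1*5)) + 355 = 9*((5*(-4))*(-4 - 1*5)) + 355 = 9*(-20*(-4 - 5)) + 355 = 9*(-20*(-9)) + 355 = 9*180 + 355 = 1620 + 355 = 1975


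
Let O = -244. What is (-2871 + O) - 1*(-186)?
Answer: -2929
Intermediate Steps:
(-2871 + O) - 1*(-186) = (-2871 - 244) - 1*(-186) = -3115 + 186 = -2929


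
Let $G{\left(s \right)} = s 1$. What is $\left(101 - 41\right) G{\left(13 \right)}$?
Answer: $780$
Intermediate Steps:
$G{\left(s \right)} = s$
$\left(101 - 41\right) G{\left(13 \right)} = \left(101 - 41\right) 13 = 60 \cdot 13 = 780$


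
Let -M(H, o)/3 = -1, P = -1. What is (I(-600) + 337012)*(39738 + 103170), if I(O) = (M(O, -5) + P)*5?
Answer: 48163139976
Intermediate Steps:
M(H, o) = 3 (M(H, o) = -3*(-1) = 3)
I(O) = 10 (I(O) = (3 - 1)*5 = 2*5 = 10)
(I(-600) + 337012)*(39738 + 103170) = (10 + 337012)*(39738 + 103170) = 337022*142908 = 48163139976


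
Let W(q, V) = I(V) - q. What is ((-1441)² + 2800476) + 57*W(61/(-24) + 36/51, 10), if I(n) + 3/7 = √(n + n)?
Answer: 4642939425/952 + 114*√5 ≈ 4.8773e+6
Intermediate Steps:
I(n) = -3/7 + √2*√n (I(n) = -3/7 + √(n + n) = -3/7 + √(2*n) = -3/7 + √2*√n)
W(q, V) = -3/7 - q + √2*√V (W(q, V) = (-3/7 + √2*√V) - q = -3/7 - q + √2*√V)
((-1441)² + 2800476) + 57*W(61/(-24) + 36/51, 10) = ((-1441)² + 2800476) + 57*(-3/7 - (61/(-24) + 36/51) + √2*√10) = (2076481 + 2800476) + 57*(-3/7 - (61*(-1/24) + 36*(1/51)) + 2*√5) = 4876957 + 57*(-3/7 - (-61/24 + 12/17) + 2*√5) = 4876957 + 57*(-3/7 - 1*(-749/408) + 2*√5) = 4876957 + 57*(-3/7 + 749/408 + 2*√5) = 4876957 + 57*(4019/2856 + 2*√5) = 4876957 + (76361/952 + 114*√5) = 4642939425/952 + 114*√5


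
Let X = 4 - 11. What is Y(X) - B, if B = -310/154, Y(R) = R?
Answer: -384/77 ≈ -4.9870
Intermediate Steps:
X = -7
B = -155/77 (B = -310*1/154 = -155/77 ≈ -2.0130)
Y(X) - B = -7 - 1*(-155/77) = -7 + 155/77 = -384/77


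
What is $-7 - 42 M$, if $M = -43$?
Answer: $1799$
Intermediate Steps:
$-7 - 42 M = -7 - -1806 = -7 + 1806 = 1799$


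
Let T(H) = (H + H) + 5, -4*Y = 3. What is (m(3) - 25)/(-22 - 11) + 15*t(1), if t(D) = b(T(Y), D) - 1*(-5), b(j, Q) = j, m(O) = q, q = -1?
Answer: 8467/66 ≈ 128.29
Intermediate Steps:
Y = -3/4 (Y = -1/4*3 = -3/4 ≈ -0.75000)
T(H) = 5 + 2*H (T(H) = 2*H + 5 = 5 + 2*H)
m(O) = -1
t(D) = 17/2 (t(D) = (5 + 2*(-3/4)) - 1*(-5) = (5 - 3/2) + 5 = 7/2 + 5 = 17/2)
(m(3) - 25)/(-22 - 11) + 15*t(1) = (-1 - 25)/(-22 - 11) + 15*(17/2) = -26/(-33) + 255/2 = -26*(-1/33) + 255/2 = 26/33 + 255/2 = 8467/66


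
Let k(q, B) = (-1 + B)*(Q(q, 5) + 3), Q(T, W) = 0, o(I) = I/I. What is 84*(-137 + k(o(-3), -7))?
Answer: -13524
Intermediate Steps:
o(I) = 1
k(q, B) = -3 + 3*B (k(q, B) = (-1 + B)*(0 + 3) = (-1 + B)*3 = -3 + 3*B)
84*(-137 + k(o(-3), -7)) = 84*(-137 + (-3 + 3*(-7))) = 84*(-137 + (-3 - 21)) = 84*(-137 - 24) = 84*(-161) = -13524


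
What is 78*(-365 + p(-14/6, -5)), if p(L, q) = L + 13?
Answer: -27638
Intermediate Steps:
p(L, q) = 13 + L
78*(-365 + p(-14/6, -5)) = 78*(-365 + (13 - 14/6)) = 78*(-365 + (13 - 14*⅙)) = 78*(-365 + (13 - 7/3)) = 78*(-365 + 32/3) = 78*(-1063/3) = -27638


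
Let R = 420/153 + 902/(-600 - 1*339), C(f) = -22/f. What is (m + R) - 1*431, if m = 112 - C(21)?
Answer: -11776305/37247 ≈ -316.17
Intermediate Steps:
m = 2374/21 (m = 112 - (-22)/21 = 112 - 1*(-22/21) = 112 + 22/21 = 2374/21 ≈ 113.05)
R = 28486/15963 (R = 420*(1/153) + 902/(-600 - 339) = 140/51 + 902/(-939) = 140/51 + 902*(-1/939) = 140/51 - 902/939 = 28486/15963 ≈ 1.7845)
(m + R) - 1*431 = (2374/21 + 28486/15963) - 1*431 = 4277152/37247 - 431 = -11776305/37247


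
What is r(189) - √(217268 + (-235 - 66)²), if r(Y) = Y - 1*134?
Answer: 55 - √307869 ≈ -499.86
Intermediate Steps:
r(Y) = -134 + Y (r(Y) = Y - 134 = -134 + Y)
r(189) - √(217268 + (-235 - 66)²) = (-134 + 189) - √(217268 + (-235 - 66)²) = 55 - √(217268 + (-301)²) = 55 - √(217268 + 90601) = 55 - √307869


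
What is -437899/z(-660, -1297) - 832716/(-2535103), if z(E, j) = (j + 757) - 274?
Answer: 100981536311/187597622 ≈ 538.29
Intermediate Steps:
z(E, j) = 483 + j (z(E, j) = (757 + j) - 274 = 483 + j)
-437899/z(-660, -1297) - 832716/(-2535103) = -437899/(483 - 1297) - 832716/(-2535103) = -437899/(-814) - 832716*(-1/2535103) = -437899*(-1/814) + 832716/2535103 = 39809/74 + 832716/2535103 = 100981536311/187597622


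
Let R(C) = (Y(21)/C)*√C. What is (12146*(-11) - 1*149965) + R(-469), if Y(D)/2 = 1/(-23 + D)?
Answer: -283571 + I*√469/469 ≈ -2.8357e+5 + 0.046176*I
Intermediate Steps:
Y(D) = 2/(-23 + D)
R(C) = -1/√C (R(C) = ((2/(-23 + 21))/C)*√C = ((2/(-2))/C)*√C = ((2*(-½))/C)*√C = (-1/C)*√C = -1/√C)
(12146*(-11) - 1*149965) + R(-469) = (12146*(-11) - 1*149965) - 1/√(-469) = (-133606 - 149965) - (-1)*I*√469/469 = -283571 + I*√469/469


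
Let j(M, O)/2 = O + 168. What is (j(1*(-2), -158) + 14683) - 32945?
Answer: -18242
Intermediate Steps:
j(M, O) = 336 + 2*O (j(M, O) = 2*(O + 168) = 2*(168 + O) = 336 + 2*O)
(j(1*(-2), -158) + 14683) - 32945 = ((336 + 2*(-158)) + 14683) - 32945 = ((336 - 316) + 14683) - 32945 = (20 + 14683) - 32945 = 14703 - 32945 = -18242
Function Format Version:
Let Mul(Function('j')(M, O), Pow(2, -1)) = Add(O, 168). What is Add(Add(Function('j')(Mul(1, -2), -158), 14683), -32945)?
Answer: -18242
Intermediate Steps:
Function('j')(M, O) = Add(336, Mul(2, O)) (Function('j')(M, O) = Mul(2, Add(O, 168)) = Mul(2, Add(168, O)) = Add(336, Mul(2, O)))
Add(Add(Function('j')(Mul(1, -2), -158), 14683), -32945) = Add(Add(Add(336, Mul(2, -158)), 14683), -32945) = Add(Add(Add(336, -316), 14683), -32945) = Add(Add(20, 14683), -32945) = Add(14703, -32945) = -18242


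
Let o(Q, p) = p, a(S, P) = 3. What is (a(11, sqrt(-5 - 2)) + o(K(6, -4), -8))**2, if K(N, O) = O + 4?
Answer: 25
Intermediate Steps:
K(N, O) = 4 + O
(a(11, sqrt(-5 - 2)) + o(K(6, -4), -8))**2 = (3 - 8)**2 = (-5)**2 = 25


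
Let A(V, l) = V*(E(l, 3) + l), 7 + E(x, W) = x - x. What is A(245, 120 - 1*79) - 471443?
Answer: -463113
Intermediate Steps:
E(x, W) = -7 (E(x, W) = -7 + (x - x) = -7 + 0 = -7)
A(V, l) = V*(-7 + l)
A(245, 120 - 1*79) - 471443 = 245*(-7 + (120 - 1*79)) - 471443 = 245*(-7 + (120 - 79)) - 471443 = 245*(-7 + 41) - 471443 = 245*34 - 471443 = 8330 - 471443 = -463113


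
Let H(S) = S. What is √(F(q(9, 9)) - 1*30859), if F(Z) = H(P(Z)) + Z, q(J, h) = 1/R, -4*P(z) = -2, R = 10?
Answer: 2*I*√192865/5 ≈ 175.67*I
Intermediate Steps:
P(z) = ½ (P(z) = -¼*(-2) = ½)
q(J, h) = ⅒ (q(J, h) = 1/10 = ⅒)
F(Z) = ½ + Z
√(F(q(9, 9)) - 1*30859) = √((½ + ⅒) - 1*30859) = √(⅗ - 30859) = √(-154292/5) = 2*I*√192865/5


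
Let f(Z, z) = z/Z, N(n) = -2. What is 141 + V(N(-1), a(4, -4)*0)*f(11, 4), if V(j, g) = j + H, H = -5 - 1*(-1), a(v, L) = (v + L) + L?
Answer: 1527/11 ≈ 138.82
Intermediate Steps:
a(v, L) = v + 2*L (a(v, L) = (L + v) + L = v + 2*L)
H = -4 (H = -5 + 1 = -4)
V(j, g) = -4 + j (V(j, g) = j - 4 = -4 + j)
141 + V(N(-1), a(4, -4)*0)*f(11, 4) = 141 + (-4 - 2)*(4/11) = 141 - 24/11 = 1527/11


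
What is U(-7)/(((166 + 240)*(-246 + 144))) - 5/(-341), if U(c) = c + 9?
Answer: 103189/7060746 ≈ 0.014614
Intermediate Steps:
U(c) = 9 + c
U(-7)/(((166 + 240)*(-246 + 144))) - 5/(-341) = (9 - 7)/(((166 + 240)*(-246 + 144))) - 5/(-341) = 2/((406*(-102))) - 5*(-1/341) = 2/(-41412) + 5/341 = 2*(-1/41412) + 5/341 = -1/20706 + 5/341 = 103189/7060746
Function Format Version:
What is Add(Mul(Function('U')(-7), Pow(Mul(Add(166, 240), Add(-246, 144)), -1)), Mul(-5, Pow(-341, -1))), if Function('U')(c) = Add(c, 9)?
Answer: Rational(103189, 7060746) ≈ 0.014614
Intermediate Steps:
Function('U')(c) = Add(9, c)
Add(Mul(Function('U')(-7), Pow(Mul(Add(166, 240), Add(-246, 144)), -1)), Mul(-5, Pow(-341, -1))) = Add(Mul(Add(9, -7), Pow(Mul(Add(166, 240), Add(-246, 144)), -1)), Mul(-5, Pow(-341, -1))) = Add(Mul(2, Pow(Mul(406, -102), -1)), Mul(-5, Rational(-1, 341))) = Add(Mul(2, Pow(-41412, -1)), Rational(5, 341)) = Add(Mul(2, Rational(-1, 41412)), Rational(5, 341)) = Add(Rational(-1, 20706), Rational(5, 341)) = Rational(103189, 7060746)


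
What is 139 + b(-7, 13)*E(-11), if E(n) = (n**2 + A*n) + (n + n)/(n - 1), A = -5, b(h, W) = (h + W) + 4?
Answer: 5752/3 ≈ 1917.3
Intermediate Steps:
b(h, W) = 4 + W + h (b(h, W) = (W + h) + 4 = 4 + W + h)
E(n) = n**2 - 5*n + 2*n/(-1 + n) (E(n) = (n**2 - 5*n) + (n + n)/(n - 1) = (n**2 - 5*n) + (2*n)/(-1 + n) = (n**2 - 5*n) + 2*n/(-1 + n) = n**2 - 5*n + 2*n/(-1 + n))
139 + b(-7, 13)*E(-11) = 139 + (4 + 13 - 7)*(-11*(7 + (-11)**2 - 6*(-11))/(-1 - 11)) = 139 + 10*(-11*(7 + 121 + 66)/(-12)) = 139 + 10*(-11*(-1/12)*194) = 139 + 10*(1067/6) = 139 + 5335/3 = 5752/3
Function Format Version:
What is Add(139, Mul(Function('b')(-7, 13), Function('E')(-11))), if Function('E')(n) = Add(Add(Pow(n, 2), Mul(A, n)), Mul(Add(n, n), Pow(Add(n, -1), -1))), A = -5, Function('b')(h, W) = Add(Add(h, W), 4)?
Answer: Rational(5752, 3) ≈ 1917.3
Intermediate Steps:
Function('b')(h, W) = Add(4, W, h) (Function('b')(h, W) = Add(Add(W, h), 4) = Add(4, W, h))
Function('E')(n) = Add(Pow(n, 2), Mul(-5, n), Mul(2, n, Pow(Add(-1, n), -1))) (Function('E')(n) = Add(Add(Pow(n, 2), Mul(-5, n)), Mul(Add(n, n), Pow(Add(n, -1), -1))) = Add(Add(Pow(n, 2), Mul(-5, n)), Mul(Mul(2, n), Pow(Add(-1, n), -1))) = Add(Add(Pow(n, 2), Mul(-5, n)), Mul(2, n, Pow(Add(-1, n), -1))) = Add(Pow(n, 2), Mul(-5, n), Mul(2, n, Pow(Add(-1, n), -1))))
Add(139, Mul(Function('b')(-7, 13), Function('E')(-11))) = Add(139, Mul(Add(4, 13, -7), Mul(-11, Pow(Add(-1, -11), -1), Add(7, Pow(-11, 2), Mul(-6, -11))))) = Add(139, Mul(10, Mul(-11, Pow(-12, -1), Add(7, 121, 66)))) = Add(139, Mul(10, Mul(-11, Rational(-1, 12), 194))) = Add(139, Mul(10, Rational(1067, 6))) = Add(139, Rational(5335, 3)) = Rational(5752, 3)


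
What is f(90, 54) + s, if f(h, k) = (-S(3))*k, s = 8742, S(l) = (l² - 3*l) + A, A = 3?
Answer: 8580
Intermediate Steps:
S(l) = 3 + l² - 3*l (S(l) = (l² - 3*l) + 3 = 3 + l² - 3*l)
f(h, k) = -3*k (f(h, k) = (-(3 + 3² - 3*3))*k = (-(3 + 9 - 9))*k = (-1*3)*k = -3*k)
f(90, 54) + s = -3*54 + 8742 = -162 + 8742 = 8580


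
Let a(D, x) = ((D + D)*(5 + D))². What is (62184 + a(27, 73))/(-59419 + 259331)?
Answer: 381021/24989 ≈ 15.248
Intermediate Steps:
a(D, x) = 4*D²*(5 + D)² (a(D, x) = ((2*D)*(5 + D))² = (2*D*(5 + D))² = 4*D²*(5 + D)²)
(62184 + a(27, 73))/(-59419 + 259331) = (62184 + 4*27²*(5 + 27)²)/(-59419 + 259331) = (62184 + 4*729*32²)/199912 = (62184 + 4*729*1024)*(1/199912) = (62184 + 2985984)*(1/199912) = 3048168*(1/199912) = 381021/24989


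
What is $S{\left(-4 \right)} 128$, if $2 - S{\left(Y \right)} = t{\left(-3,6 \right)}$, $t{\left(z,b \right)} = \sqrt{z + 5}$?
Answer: $256 - 128 \sqrt{2} \approx 74.981$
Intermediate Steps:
$t{\left(z,b \right)} = \sqrt{5 + z}$
$S{\left(Y \right)} = 2 - \sqrt{2}$ ($S{\left(Y \right)} = 2 - \sqrt{5 - 3} = 2 - \sqrt{2}$)
$S{\left(-4 \right)} 128 = \left(2 - \sqrt{2}\right) 128 = 256 - 128 \sqrt{2}$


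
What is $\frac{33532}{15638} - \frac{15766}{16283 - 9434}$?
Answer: $- \frac{8444020}{53552331} \approx -0.15768$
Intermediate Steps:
$\frac{33532}{15638} - \frac{15766}{16283 - 9434} = 33532 \cdot \frac{1}{15638} - \frac{15766}{6849} = \frac{16766}{7819} - \frac{15766}{6849} = - \frac{8444020}{53552331}$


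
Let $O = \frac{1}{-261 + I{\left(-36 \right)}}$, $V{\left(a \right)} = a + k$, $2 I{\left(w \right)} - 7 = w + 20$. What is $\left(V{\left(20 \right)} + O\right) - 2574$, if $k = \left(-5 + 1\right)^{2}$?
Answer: $- \frac{1347680}{531} \approx -2538.0$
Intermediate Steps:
$I{\left(w \right)} = \frac{27}{2} + \frac{w}{2}$ ($I{\left(w \right)} = \frac{7}{2} + \frac{w + 20}{2} = \frac{7}{2} + \frac{20 + w}{2} = \frac{7}{2} + \left(10 + \frac{w}{2}\right) = \frac{27}{2} + \frac{w}{2}$)
$k = 16$ ($k = \left(-4\right)^{2} = 16$)
$V{\left(a \right)} = 16 + a$ ($V{\left(a \right)} = a + 16 = 16 + a$)
$O = - \frac{2}{531}$ ($O = \frac{1}{-261 + \left(\frac{27}{2} + \frac{1}{2} \left(-36\right)\right)} = \frac{1}{-261 + \left(\frac{27}{2} - 18\right)} = \frac{1}{-261 - \frac{9}{2}} = \frac{1}{- \frac{531}{2}} = - \frac{2}{531} \approx -0.0037665$)
$\left(V{\left(20 \right)} + O\right) - 2574 = \left(\left(16 + 20\right) - \frac{2}{531}\right) - 2574 = \left(36 - \frac{2}{531}\right) - 2574 = \frac{19114}{531} - 2574 = - \frac{1347680}{531}$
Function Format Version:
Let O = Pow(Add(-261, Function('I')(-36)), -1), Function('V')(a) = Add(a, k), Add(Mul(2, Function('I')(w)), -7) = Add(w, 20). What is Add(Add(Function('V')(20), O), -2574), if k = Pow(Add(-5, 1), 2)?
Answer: Rational(-1347680, 531) ≈ -2538.0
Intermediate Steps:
Function('I')(w) = Add(Rational(27, 2), Mul(Rational(1, 2), w)) (Function('I')(w) = Add(Rational(7, 2), Mul(Rational(1, 2), Add(w, 20))) = Add(Rational(7, 2), Mul(Rational(1, 2), Add(20, w))) = Add(Rational(7, 2), Add(10, Mul(Rational(1, 2), w))) = Add(Rational(27, 2), Mul(Rational(1, 2), w)))
k = 16 (k = Pow(-4, 2) = 16)
Function('V')(a) = Add(16, a) (Function('V')(a) = Add(a, 16) = Add(16, a))
O = Rational(-2, 531) (O = Pow(Add(-261, Add(Rational(27, 2), Mul(Rational(1, 2), -36))), -1) = Pow(Add(-261, Add(Rational(27, 2), -18)), -1) = Pow(Add(-261, Rational(-9, 2)), -1) = Pow(Rational(-531, 2), -1) = Rational(-2, 531) ≈ -0.0037665)
Add(Add(Function('V')(20), O), -2574) = Add(Add(Add(16, 20), Rational(-2, 531)), -2574) = Add(Add(36, Rational(-2, 531)), -2574) = Add(Rational(19114, 531), -2574) = Rational(-1347680, 531)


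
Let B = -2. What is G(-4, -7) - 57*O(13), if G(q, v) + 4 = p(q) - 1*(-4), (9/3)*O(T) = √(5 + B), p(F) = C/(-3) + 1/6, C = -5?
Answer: 11/6 - 19*√3 ≈ -31.076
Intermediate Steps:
p(F) = 11/6 (p(F) = -5/(-3) + 1/6 = -5*(-⅓) + 1*(⅙) = 5/3 + ⅙ = 11/6)
O(T) = √3/3 (O(T) = √(5 - 2)/3 = √3/3)
G(q, v) = 11/6 (G(q, v) = -4 + (11/6 - 1*(-4)) = -4 + (11/6 + 4) = -4 + 35/6 = 11/6)
G(-4, -7) - 57*O(13) = 11/6 - 19*√3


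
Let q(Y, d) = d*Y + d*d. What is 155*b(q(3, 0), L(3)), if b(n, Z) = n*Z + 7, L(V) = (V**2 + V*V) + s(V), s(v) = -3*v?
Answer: 1085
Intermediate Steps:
q(Y, d) = d**2 + Y*d (q(Y, d) = Y*d + d**2 = d**2 + Y*d)
L(V) = -3*V + 2*V**2 (L(V) = (V**2 + V*V) - 3*V = (V**2 + V**2) - 3*V = 2*V**2 - 3*V = -3*V + 2*V**2)
b(n, Z) = 7 + Z*n (b(n, Z) = Z*n + 7 = 7 + Z*n)
155*b(q(3, 0), L(3)) = 155*(7 + (3*(-3 + 2*3))*(0*(3 + 0))) = 155*(7 + (3*(-3 + 6))*(0*3)) = 155*(7 + (3*3)*0) = 155*(7 + 9*0) = 155*(7 + 0) = 155*7 = 1085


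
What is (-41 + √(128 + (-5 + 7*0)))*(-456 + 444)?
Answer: 492 - 12*√123 ≈ 358.91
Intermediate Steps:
(-41 + √(128 + (-5 + 7*0)))*(-456 + 444) = (-41 + √(128 + (-5 + 0)))*(-12) = (-41 + √(128 - 5))*(-12) = (-41 + √123)*(-12) = 492 - 12*√123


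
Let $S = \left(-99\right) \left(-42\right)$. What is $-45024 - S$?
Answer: $-49182$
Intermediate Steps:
$S = 4158$
$-45024 - S = -45024 - 4158 = -49182$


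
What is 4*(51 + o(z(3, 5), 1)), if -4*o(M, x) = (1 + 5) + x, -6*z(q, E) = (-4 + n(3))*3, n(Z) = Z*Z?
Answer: 197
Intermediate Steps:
n(Z) = Z²
z(q, E) = -5/2 (z(q, E) = -(-4 + 3²)*3/6 = -(-4 + 9)*3/6 = -5*3/6 = -⅙*15 = -5/2)
o(M, x) = -3/2 - x/4 (o(M, x) = -((1 + 5) + x)/4 = -(6 + x)/4 = -3/2 - x/4)
4*(51 + o(z(3, 5), 1)) = 4*(51 + (-3/2 - ¼*1)) = 4*(51 + (-3/2 - ¼)) = 4*(51 - 7/4) = 4*(197/4) = 197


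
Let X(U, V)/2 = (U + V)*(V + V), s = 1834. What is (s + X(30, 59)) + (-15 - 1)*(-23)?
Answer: 23206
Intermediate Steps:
X(U, V) = 4*V*(U + V) (X(U, V) = 2*((U + V)*(V + V)) = 2*((U + V)*(2*V)) = 2*(2*V*(U + V)) = 4*V*(U + V))
(s + X(30, 59)) + (-15 - 1)*(-23) = (1834 + 4*59*(30 + 59)) + (-15 - 1)*(-23) = (1834 + 4*59*89) - 16*(-23) = (1834 + 21004) + 368 = 22838 + 368 = 23206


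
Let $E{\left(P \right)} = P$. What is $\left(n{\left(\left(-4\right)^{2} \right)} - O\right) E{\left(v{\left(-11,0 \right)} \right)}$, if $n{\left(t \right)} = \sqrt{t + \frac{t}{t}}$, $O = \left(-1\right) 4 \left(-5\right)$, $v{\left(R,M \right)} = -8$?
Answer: $160 - 8 \sqrt{17} \approx 127.02$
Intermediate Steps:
$O = 20$ ($O = \left(-4\right) \left(-5\right) = 20$)
$n{\left(t \right)} = \sqrt{1 + t}$ ($n{\left(t \right)} = \sqrt{t + 1} = \sqrt{1 + t}$)
$\left(n{\left(\left(-4\right)^{2} \right)} - O\right) E{\left(v{\left(-11,0 \right)} \right)} = \left(\sqrt{1 + \left(-4\right)^{2}} - 20\right) \left(-8\right) = \left(\sqrt{1 + 16} - 20\right) \left(-8\right) = \left(\sqrt{17} - 20\right) \left(-8\right) = \left(-20 + \sqrt{17}\right) \left(-8\right) = 160 - 8 \sqrt{17}$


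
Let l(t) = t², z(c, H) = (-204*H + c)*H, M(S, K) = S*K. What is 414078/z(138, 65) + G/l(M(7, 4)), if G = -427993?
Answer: -60895451107/111449520 ≈ -546.39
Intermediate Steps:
M(S, K) = K*S
z(c, H) = H*(c - 204*H) (z(c, H) = (c - 204*H)*H = H*(c - 204*H))
414078/z(138, 65) + G/l(M(7, 4)) = 414078/((65*(138 - 204*65))) - 427993/((4*7)²) = 414078/((65*(138 - 13260))) - 427993/(28²) = 414078/((65*(-13122))) - 427993/784 = 414078/(-852930) - 427993*1/784 = 414078*(-1/852930) - 427993/784 = -69013/142155 - 427993/784 = -60895451107/111449520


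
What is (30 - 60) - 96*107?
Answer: -10302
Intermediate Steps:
(30 - 60) - 96*107 = -30 - 10272 = -10302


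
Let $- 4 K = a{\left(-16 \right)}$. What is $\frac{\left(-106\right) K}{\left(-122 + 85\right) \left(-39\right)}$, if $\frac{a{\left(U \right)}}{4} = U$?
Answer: $- \frac{1696}{1443} \approx -1.1753$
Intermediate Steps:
$a{\left(U \right)} = 4 U$
$K = 16$ ($K = - \frac{4 \left(-16\right)}{4} = \left(- \frac{1}{4}\right) \left(-64\right) = 16$)
$\frac{\left(-106\right) K}{\left(-122 + 85\right) \left(-39\right)} = \frac{\left(-106\right) 16}{\left(-122 + 85\right) \left(-39\right)} = - \frac{1696}{\left(-37\right) \left(-39\right)} = - \frac{1696}{1443}$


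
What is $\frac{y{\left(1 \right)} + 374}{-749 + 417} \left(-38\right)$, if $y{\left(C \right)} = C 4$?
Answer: $\frac{3591}{83} \approx 43.265$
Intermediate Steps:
$y{\left(C \right)} = 4 C$
$\frac{y{\left(1 \right)} + 374}{-749 + 417} \left(-38\right) = \frac{4 \cdot 1 + 374}{-749 + 417} \left(-38\right) = \frac{4 + 374}{-332} \left(-38\right) = 378 \left(- \frac{1}{332}\right) \left(-38\right) = \left(- \frac{189}{166}\right) \left(-38\right) = \frac{3591}{83}$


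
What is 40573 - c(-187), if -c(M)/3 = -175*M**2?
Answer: -18318152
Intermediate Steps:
c(M) = 525*M**2 (c(M) = -(-525)*M**2 = 525*M**2)
40573 - c(-187) = 40573 - 525*(-187)**2 = 40573 - 525*34969 = 40573 - 1*18358725 = 40573 - 18358725 = -18318152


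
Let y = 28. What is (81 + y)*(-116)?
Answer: -12644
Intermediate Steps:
(81 + y)*(-116) = (81 + 28)*(-116) = 109*(-116) = -12644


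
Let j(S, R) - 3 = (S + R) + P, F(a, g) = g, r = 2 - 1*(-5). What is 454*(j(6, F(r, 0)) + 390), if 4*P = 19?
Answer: 366605/2 ≈ 1.8330e+5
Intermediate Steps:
r = 7 (r = 2 + 5 = 7)
P = 19/4 (P = (¼)*19 = 19/4 ≈ 4.7500)
j(S, R) = 31/4 + R + S (j(S, R) = 3 + ((S + R) + 19/4) = 3 + ((R + S) + 19/4) = 3 + (19/4 + R + S) = 31/4 + R + S)
454*(j(6, F(r, 0)) + 390) = 454*((31/4 + 0 + 6) + 390) = 454*(55/4 + 390) = 454*(1615/4) = 366605/2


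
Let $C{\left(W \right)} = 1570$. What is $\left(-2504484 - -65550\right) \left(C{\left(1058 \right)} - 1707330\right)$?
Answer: $4160236059840$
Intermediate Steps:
$\left(-2504484 - -65550\right) \left(C{\left(1058 \right)} - 1707330\right) = \left(-2504484 - -65550\right) \left(1570 - 1707330\right) = \left(-2504484 + 65550\right) \left(-1705760\right) = \left(-2438934\right) \left(-1705760\right) = 4160236059840$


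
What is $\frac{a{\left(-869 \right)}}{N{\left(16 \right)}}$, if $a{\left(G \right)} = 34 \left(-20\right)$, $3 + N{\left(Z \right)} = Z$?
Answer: $- \frac{680}{13} \approx -52.308$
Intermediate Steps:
$N{\left(Z \right)} = -3 + Z$
$a{\left(G \right)} = -680$
$\frac{a{\left(-869 \right)}}{N{\left(16 \right)}} = - \frac{680}{-3 + 16} = - \frac{680}{13}$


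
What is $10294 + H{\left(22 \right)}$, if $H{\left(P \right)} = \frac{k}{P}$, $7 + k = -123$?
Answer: $\frac{113169}{11} \approx 10288.0$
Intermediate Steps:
$k = -130$ ($k = -7 - 123 = -130$)
$H{\left(P \right)} = - \frac{130}{P}$
$10294 + H{\left(22 \right)} = 10294 - \frac{130}{22} = 10294 - \frac{65}{11} = \frac{113169}{11}$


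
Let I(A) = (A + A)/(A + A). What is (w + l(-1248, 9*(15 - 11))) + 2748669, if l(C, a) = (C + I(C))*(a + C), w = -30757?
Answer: 4229276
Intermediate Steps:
I(A) = 1 (I(A) = (2*A)/((2*A)) = (2*A)*(1/(2*A)) = 1)
l(C, a) = (1 + C)*(C + a) (l(C, a) = (C + 1)*(a + C) = (1 + C)*(C + a))
(w + l(-1248, 9*(15 - 11))) + 2748669 = (-30757 + (-1248 + 9*(15 - 11) + (-1248)² - 11232*(15 - 11))) + 2748669 = (-30757 + (-1248 + 9*4 + 1557504 - 11232*4)) + 2748669 = (-30757 + (-1248 + 36 + 1557504 - 1248*36)) + 2748669 = (-30757 + (-1248 + 36 + 1557504 - 44928)) + 2748669 = (-30757 + 1511364) + 2748669 = 1480607 + 2748669 = 4229276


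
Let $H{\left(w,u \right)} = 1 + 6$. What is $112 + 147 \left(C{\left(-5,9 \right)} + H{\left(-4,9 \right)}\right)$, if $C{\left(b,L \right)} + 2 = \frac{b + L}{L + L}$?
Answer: $\frac{2639}{3} \approx 879.67$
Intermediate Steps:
$C{\left(b,L \right)} = -2 + \frac{L + b}{2 L}$ ($C{\left(b,L \right)} = -2 + \frac{b + L}{L + L} = -2 + \frac{L + b}{2 L}$)
$H{\left(w,u \right)} = 7$
$112 + 147 \left(C{\left(-5,9 \right)} + H{\left(-4,9 \right)}\right) = 112 + 147 \left(\frac{-5 - 27}{2 \cdot 9} + 7\right) = 112 + 147 \left(\frac{1}{2} \cdot \frac{1}{9} \left(-5 - 27\right) + 7\right) = 112 + 147 \left(\frac{1}{2} \cdot \frac{1}{9} \left(-32\right) + 7\right) = 112 + 147 \left(- \frac{16}{9} + 7\right) = 112 + 147 \cdot \frac{47}{9} = 112 + \frac{2303}{3} = \frac{2639}{3}$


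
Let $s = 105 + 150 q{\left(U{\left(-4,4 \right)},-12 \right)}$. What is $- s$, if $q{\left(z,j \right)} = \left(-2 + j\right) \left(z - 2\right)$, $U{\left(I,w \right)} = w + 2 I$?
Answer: $-12705$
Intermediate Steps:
$q{\left(z,j \right)} = \left(-2 + j\right) \left(-2 + z\right)$
$s = 12705$ ($s = 105 + 150 \left(4 - -24 - 2 \left(4 + 2 \left(-4\right)\right) - 12 \left(4 + 2 \left(-4\right)\right)\right) = 105 + 150 \left(4 + 24 - 2 \left(4 - 8\right) - 12 \left(4 - 8\right)\right) = 105 + 150 \left(4 + 24 - -8 - -48\right) = 105 + 150 \left(4 + 24 + 8 + 48\right) = 105 + 150 \cdot 84 = 105 + 12600 = 12705$)
$- s = \left(-1\right) 12705 = -12705$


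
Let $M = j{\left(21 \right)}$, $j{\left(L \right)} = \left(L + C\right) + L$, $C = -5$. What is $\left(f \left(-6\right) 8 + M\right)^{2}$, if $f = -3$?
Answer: $32761$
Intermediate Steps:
$j{\left(L \right)} = -5 + 2 L$ ($j{\left(L \right)} = \left(L - 5\right) + L = \left(-5 + L\right) + L = -5 + 2 L$)
$M = 37$ ($M = -5 + 2 \cdot 21 = -5 + 42 = 37$)
$\left(f \left(-6\right) 8 + M\right)^{2} = \left(\left(-3\right) \left(-6\right) 8 + 37\right)^{2} = \left(18 \cdot 8 + 37\right)^{2} = \left(144 + 37\right)^{2} = 181^{2} = 32761$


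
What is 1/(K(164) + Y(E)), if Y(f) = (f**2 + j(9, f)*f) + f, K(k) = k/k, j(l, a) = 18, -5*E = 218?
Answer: 25/26839 ≈ 0.00093148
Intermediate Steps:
E = -218/5 (E = -1/5*218 = -218/5 ≈ -43.600)
K(k) = 1
Y(f) = f**2 + 19*f (Y(f) = (f**2 + 18*f) + f = f**2 + 19*f)
1/(K(164) + Y(E)) = 1/(1 - 218*(19 - 218/5)/5) = 1/(1 - 218/5*(-123/5)) = 1/(1 + 26814/25) = 1/(26839/25) = 25/26839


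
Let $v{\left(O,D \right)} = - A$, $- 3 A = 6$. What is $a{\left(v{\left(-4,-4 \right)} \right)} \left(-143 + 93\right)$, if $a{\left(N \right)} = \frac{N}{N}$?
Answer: $-50$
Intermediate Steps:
$A = -2$ ($A = \left(- \frac{1}{3}\right) 6 = -2$)
$v{\left(O,D \right)} = 2$ ($v{\left(O,D \right)} = \left(-1\right) \left(-2\right) = 2$)
$a{\left(N \right)} = 1$
$a{\left(v{\left(-4,-4 \right)} \right)} \left(-143 + 93\right) = 1 \left(-143 + 93\right) = 1 \left(-50\right) = -50$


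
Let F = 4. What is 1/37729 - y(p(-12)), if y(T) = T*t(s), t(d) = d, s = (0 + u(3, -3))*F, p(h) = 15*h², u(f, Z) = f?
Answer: -977935679/37729 ≈ -25920.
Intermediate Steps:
s = 12 (s = (0 + 3)*4 = 3*4 = 12)
y(T) = 12*T (y(T) = T*12 = 12*T)
1/37729 - y(p(-12)) = 1/37729 - 12*15*(-12)² = 1/37729 - 12*15*144 = 1/37729 - 12*2160 = 1/37729 - 1*25920 = 1/37729 - 25920 = -977935679/37729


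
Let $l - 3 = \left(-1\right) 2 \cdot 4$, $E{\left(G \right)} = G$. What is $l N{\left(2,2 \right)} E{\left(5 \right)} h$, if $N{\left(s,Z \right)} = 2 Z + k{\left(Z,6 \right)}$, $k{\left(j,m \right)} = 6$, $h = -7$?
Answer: $1750$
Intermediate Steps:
$N{\left(s,Z \right)} = 6 + 2 Z$ ($N{\left(s,Z \right)} = 2 Z + 6 = 6 + 2 Z$)
$l = -5$ ($l = 3 + \left(-1\right) 2 \cdot 4 = 3 - 8 = -5$)
$l N{\left(2,2 \right)} E{\left(5 \right)} h = - 5 \left(6 + 2 \cdot 2\right) 5 \left(-7\right) = - 5 \left(6 + 4\right) 5 \left(-7\right) = - 5 \cdot 10 \cdot 5 \left(-7\right) = - 5 \cdot 50 \left(-7\right) = \left(-5\right) \left(-350\right) = 1750$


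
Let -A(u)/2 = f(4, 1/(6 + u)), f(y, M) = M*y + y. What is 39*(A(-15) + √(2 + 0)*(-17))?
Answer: -832/3 - 663*√2 ≈ -1215.0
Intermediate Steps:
f(y, M) = y + M*y
A(u) = -8 - 8/(6 + u) (A(u) = -8*(1 + 1/(6 + u)) = -2*(4 + 4/(6 + u)) = -8 - 8/(6 + u))
39*(A(-15) + √(2 + 0)*(-17)) = 39*(8*(-7 - 1*(-15))/(6 - 15) + √(2 + 0)*(-17)) = 39*(8*(-7 + 15)/(-9) + √2*(-17)) = 39*(8*(-⅑)*8 - 17*√2) = 39*(-64/9 - 17*√2) = -832/3 - 663*√2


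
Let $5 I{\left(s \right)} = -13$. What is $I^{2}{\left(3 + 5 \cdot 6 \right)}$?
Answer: $\frac{169}{25} \approx 6.76$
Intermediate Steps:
$I{\left(s \right)} = - \frac{13}{5}$ ($I{\left(s \right)} = \frac{1}{5} \left(-13\right) = - \frac{13}{5}$)
$I^{2}{\left(3 + 5 \cdot 6 \right)} = \left(- \frac{13}{5}\right)^{2} = \frac{169}{25}$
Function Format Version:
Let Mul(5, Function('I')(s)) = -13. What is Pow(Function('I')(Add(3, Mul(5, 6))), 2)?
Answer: Rational(169, 25) ≈ 6.7600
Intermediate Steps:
Function('I')(s) = Rational(-13, 5) (Function('I')(s) = Mul(Rational(1, 5), -13) = Rational(-13, 5))
Pow(Function('I')(Add(3, Mul(5, 6))), 2) = Pow(Rational(-13, 5), 2) = Rational(169, 25)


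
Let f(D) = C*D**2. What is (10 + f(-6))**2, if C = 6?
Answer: 51076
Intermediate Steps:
f(D) = 6*D**2
(10 + f(-6))**2 = (10 + 6*(-6)**2)**2 = (10 + 6*36)**2 = (10 + 216)**2 = 226**2 = 51076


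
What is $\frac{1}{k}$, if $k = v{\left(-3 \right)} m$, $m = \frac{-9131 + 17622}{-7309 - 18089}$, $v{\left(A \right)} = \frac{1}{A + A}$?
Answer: $\frac{152388}{8491} \approx 17.947$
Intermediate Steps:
$v{\left(A \right)} = \frac{1}{2 A}$
$m = - \frac{8491}{25398}$ ($m = \frac{8491}{-25398} = 8491 \left(- \frac{1}{25398}\right) = - \frac{8491}{25398} \approx -0.33432$)
$k = \frac{8491}{152388}$ ($k = \frac{1}{2 \left(-3\right)} \left(- \frac{8491}{25398}\right) = \frac{1}{2} \left(- \frac{1}{3}\right) \left(- \frac{8491}{25398}\right) = \left(- \frac{1}{6}\right) \left(- \frac{8491}{25398}\right) = \frac{8491}{152388} \approx 0.05572$)
$\frac{1}{k} = \frac{1}{\frac{8491}{152388}} = \frac{152388}{8491}$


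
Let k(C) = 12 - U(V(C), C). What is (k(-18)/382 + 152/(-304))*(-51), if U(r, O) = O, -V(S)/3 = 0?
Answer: 8211/382 ≈ 21.495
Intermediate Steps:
V(S) = 0 (V(S) = -3*0 = 0)
k(C) = 12 - C
(k(-18)/382 + 152/(-304))*(-51) = ((12 - 1*(-18))/382 + 152/(-304))*(-51) = ((12 + 18)*(1/382) + 152*(-1/304))*(-51) = (30*(1/382) - 1/2)*(-51) = (15/191 - 1/2)*(-51) = -161/382*(-51) = 8211/382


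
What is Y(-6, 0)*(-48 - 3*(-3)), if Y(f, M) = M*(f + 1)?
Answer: 0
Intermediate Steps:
Y(f, M) = M*(1 + f)
Y(-6, 0)*(-48 - 3*(-3)) = (0*(1 - 6))*(-48 - 3*(-3)) = (0*(-5))*(-48 + 9) = 0*(-39) = 0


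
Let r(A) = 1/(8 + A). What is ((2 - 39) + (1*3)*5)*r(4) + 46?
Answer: 265/6 ≈ 44.167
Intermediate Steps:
((2 - 39) + (1*3)*5)*r(4) + 46 = ((2 - 39) + (1*3)*5)/(8 + 4) + 46 = (-37 + 3*5)/12 + 46 = (-37 + 15)*(1/12) + 46 = -22*1/12 + 46 = -11/6 + 46 = 265/6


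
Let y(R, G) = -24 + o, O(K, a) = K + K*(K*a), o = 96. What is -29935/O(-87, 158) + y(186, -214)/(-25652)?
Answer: -42699565/1533752319 ≈ -0.027840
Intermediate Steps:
O(K, a) = K + a*K**2
y(R, G) = 72 (y(R, G) = -24 + 96 = 72)
-29935/O(-87, 158) + y(186, -214)/(-25652) = -29935*(-1/(87*(1 - 87*158))) + 72/(-25652) = -29935*(-1/(87*(1 - 13746))) + 72*(-1/25652) = -29935/((-87*(-13745))) - 18/6413 = -29935/1195815 - 18/6413 = -29935*1/1195815 - 18/6413 = -5987/239163 - 18/6413 = -42699565/1533752319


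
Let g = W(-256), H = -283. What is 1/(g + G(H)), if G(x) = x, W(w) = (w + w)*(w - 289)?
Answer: 1/278757 ≈ 3.5874e-6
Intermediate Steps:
W(w) = 2*w*(-289 + w) (W(w) = (2*w)*(-289 + w) = 2*w*(-289 + w))
g = 279040 (g = 2*(-256)*(-289 - 256) = 2*(-256)*(-545) = 279040)
1/(g + G(H)) = 1/(279040 - 283) = 1/278757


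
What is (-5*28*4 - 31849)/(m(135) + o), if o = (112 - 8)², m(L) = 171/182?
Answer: -5898438/1968683 ≈ -2.9961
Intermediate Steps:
m(L) = 171/182 (m(L) = 171*(1/182) = 171/182)
o = 10816 (o = 104² = 10816)
(-5*28*4 - 31849)/(m(135) + o) = (-5*28*4 - 31849)/(171/182 + 10816) = (-140*4 - 31849)/(1968683/182) = (-560 - 31849)*(182/1968683) = -32409*182/1968683 = -5898438/1968683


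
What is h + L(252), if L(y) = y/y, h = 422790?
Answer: 422791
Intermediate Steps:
L(y) = 1
h + L(252) = 422790 + 1 = 422791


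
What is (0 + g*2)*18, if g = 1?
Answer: 36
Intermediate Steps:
(0 + g*2)*18 = (0 + 1*2)*18 = (0 + 2)*18 = 2*18 = 36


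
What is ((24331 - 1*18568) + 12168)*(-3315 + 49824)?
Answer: 833952879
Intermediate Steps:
((24331 - 1*18568) + 12168)*(-3315 + 49824) = ((24331 - 18568) + 12168)*46509 = (5763 + 12168)*46509 = 17931*46509 = 833952879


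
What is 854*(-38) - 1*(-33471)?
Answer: 1019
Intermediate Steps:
854*(-38) - 1*(-33471) = -32452 + 33471 = 1019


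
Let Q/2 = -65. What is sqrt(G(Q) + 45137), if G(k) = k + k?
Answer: sqrt(44877) ≈ 211.84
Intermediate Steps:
Q = -130 (Q = 2*(-65) = -130)
G(k) = 2*k
sqrt(G(Q) + 45137) = sqrt(2*(-130) + 45137) = sqrt(-260 + 45137) = sqrt(44877)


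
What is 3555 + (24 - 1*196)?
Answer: 3383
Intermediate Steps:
3555 + (24 - 1*196) = 3555 + (24 - 196) = 3555 - 172 = 3383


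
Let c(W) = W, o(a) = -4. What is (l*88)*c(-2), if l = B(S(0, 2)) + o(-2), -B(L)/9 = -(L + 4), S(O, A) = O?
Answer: -5632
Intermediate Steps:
B(L) = 36 + 9*L (B(L) = -(-9)*(L + 4) = -(-9)*(4 + L) = -9*(-4 - L) = 36 + 9*L)
l = 32 (l = (36 + 9*0) - 4 = (36 + 0) - 4 = 36 - 4 = 32)
(l*88)*c(-2) = (32*88)*(-2) = 2816*(-2) = -5632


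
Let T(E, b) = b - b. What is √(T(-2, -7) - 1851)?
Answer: I*√1851 ≈ 43.023*I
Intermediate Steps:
T(E, b) = 0
√(T(-2, -7) - 1851) = √(0 - 1851) = √(-1851) = I*√1851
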